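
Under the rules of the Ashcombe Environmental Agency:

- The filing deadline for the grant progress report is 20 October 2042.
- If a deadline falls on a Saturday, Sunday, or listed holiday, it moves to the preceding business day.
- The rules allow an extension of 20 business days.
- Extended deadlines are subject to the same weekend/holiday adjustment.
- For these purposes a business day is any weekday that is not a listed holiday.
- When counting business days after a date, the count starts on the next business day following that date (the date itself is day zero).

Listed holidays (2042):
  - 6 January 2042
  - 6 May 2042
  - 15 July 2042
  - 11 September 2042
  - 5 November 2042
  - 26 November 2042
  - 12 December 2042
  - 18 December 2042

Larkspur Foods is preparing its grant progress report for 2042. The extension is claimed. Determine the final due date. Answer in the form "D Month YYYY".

The stated deadline is 20 October 2042.
20 October 2042 is a Monday and not a listed holiday, so it stands.
Counting 20 further business days from 20 October 2042 reaches 18 November 2042.
18 November 2042 (Tuesday) is already a business day.
So the filing is due 18 November 2042.

18 November 2042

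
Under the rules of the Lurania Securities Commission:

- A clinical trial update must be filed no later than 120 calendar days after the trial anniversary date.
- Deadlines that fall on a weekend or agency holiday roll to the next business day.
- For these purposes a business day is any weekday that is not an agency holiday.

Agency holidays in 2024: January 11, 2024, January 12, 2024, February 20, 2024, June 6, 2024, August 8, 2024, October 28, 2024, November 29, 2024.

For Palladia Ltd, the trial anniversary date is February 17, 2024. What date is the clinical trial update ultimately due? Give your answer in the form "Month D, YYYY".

June 17, 2024

From February 17, 2024, 120 calendar days later is June 16, 2024.
Because June 16, 2024 is a Sunday, the deadline becomes June 17, 2024 (Monday).
The final due date is June 17, 2024.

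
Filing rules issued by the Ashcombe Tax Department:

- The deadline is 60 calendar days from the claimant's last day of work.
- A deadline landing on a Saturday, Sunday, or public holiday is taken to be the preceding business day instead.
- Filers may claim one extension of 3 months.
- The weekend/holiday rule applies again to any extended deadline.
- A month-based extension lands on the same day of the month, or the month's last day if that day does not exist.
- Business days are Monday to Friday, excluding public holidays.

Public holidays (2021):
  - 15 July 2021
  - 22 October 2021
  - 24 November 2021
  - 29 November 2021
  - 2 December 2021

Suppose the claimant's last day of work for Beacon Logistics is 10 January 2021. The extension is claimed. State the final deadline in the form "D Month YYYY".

Adding 60 calendar days to 10 January 2021 gives 11 March 2021.
11 March 2021 (Thursday) is already a business day.
The 3 months extension carries 11 March 2021 to 11 June 2021.
11 June 2021 is a Friday and not a listed holiday, so it stands.
So the filing is due 11 June 2021.

11 June 2021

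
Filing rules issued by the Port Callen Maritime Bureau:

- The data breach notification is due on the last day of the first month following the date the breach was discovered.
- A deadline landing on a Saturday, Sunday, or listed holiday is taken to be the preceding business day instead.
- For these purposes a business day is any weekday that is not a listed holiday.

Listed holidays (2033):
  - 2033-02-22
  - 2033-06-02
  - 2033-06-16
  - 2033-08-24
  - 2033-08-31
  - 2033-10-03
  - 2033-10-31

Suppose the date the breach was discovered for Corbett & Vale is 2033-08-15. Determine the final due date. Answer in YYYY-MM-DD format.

2033-09-30

1 month after 2033-08-15 is September 2033; that month ends on 2033-09-30.
Since 2033-09-30 is a Friday and not a holiday, the date is unchanged.
The final due date is 2033-09-30.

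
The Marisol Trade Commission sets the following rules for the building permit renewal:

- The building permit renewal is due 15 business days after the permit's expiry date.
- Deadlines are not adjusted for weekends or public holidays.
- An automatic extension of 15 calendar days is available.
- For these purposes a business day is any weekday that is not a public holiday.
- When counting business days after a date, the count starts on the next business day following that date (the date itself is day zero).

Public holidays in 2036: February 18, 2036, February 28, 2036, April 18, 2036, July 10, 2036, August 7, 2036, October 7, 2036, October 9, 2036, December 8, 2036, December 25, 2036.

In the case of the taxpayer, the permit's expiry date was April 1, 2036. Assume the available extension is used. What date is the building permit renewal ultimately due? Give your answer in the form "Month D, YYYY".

Counting 15 business days after April 1, 2036 (skipping weekends and listed holidays) reaches April 23, 2036.
No adjustment is made for weekends or holidays, so April 23, 2036 stands.
Applying the 15-calendar-day extension: April 23, 2036 + 15 days = May 8, 2036.
May 8, 2036 is a Thursday; no weekend or holiday adjustment applies.
Final deadline: May 8, 2036.

May 8, 2036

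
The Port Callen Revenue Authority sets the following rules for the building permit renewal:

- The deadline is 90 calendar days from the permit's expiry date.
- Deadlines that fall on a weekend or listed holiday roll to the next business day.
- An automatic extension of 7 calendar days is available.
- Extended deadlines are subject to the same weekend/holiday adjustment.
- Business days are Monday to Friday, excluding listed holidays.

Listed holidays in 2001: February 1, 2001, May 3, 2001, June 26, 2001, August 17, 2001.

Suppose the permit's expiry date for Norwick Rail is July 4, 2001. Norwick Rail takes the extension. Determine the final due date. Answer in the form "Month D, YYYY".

From July 4, 2001, 90 calendar days later is October 2, 2001.
Since October 2, 2001 is a Tuesday and not a holiday, the date is unchanged.
Add the 7 calendar-day extension to October 2, 2001: October 9, 2001.
October 9, 2001 is a Tuesday and not a listed holiday, so it stands.
Final deadline: October 9, 2001.

October 9, 2001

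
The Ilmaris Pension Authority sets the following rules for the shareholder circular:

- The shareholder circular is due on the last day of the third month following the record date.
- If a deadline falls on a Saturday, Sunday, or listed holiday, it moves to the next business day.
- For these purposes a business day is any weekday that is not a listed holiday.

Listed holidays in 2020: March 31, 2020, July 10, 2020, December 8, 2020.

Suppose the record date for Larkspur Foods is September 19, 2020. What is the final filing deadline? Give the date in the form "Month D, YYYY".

The third month after September 19, 2020 is December 2020, whose last day is December 31, 2020.
Since December 31, 2020 is a Thursday and not a holiday, the date is unchanged.
Final deadline: December 31, 2020.

December 31, 2020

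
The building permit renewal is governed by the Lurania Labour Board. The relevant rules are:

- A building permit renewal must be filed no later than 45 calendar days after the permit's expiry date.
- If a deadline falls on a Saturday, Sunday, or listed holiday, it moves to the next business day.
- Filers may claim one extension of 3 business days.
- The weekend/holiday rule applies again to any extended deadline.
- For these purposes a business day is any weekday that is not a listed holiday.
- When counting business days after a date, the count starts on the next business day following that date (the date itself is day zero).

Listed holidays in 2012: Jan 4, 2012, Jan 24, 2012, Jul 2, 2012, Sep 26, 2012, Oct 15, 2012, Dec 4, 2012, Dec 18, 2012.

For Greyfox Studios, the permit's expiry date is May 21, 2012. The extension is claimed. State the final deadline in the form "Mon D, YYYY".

Jul 10, 2012

45 calendar days after May 21, 2012 is Jul 5, 2012.
Since Jul 5, 2012 is a Thursday and not a holiday, the date is unchanged.
The 3-business-day extension runs from Jul 5, 2012 to Jul 10, 2012.
Jul 10, 2012 falls on a Tuesday, which is a business day, so no adjustment is needed.
The final due date is Jul 10, 2012.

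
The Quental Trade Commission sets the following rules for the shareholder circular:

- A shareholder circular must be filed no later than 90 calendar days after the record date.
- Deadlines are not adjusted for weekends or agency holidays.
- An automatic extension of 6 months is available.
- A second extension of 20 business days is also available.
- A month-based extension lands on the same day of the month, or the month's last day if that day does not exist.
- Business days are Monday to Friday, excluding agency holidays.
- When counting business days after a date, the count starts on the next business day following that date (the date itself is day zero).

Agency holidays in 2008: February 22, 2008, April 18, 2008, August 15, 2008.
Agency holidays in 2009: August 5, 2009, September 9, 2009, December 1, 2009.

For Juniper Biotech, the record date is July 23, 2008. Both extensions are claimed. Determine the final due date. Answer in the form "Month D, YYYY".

May 19, 2009

90 calendar days after July 23, 2008 is October 21, 2008.
No adjustment is made for weekends or holidays, so October 21, 2008 stands.
Applying the 6 months extension: 6 months after October 21, 2008 is April 21, 2009.
April 21, 2009 is a Tuesday; no weekend or holiday adjustment applies.
Counting 20 further business days from April 21, 2009 reaches May 19, 2009.
No adjustment is made for weekends or holidays, so May 19, 2009 stands.
So the filing is due May 19, 2009.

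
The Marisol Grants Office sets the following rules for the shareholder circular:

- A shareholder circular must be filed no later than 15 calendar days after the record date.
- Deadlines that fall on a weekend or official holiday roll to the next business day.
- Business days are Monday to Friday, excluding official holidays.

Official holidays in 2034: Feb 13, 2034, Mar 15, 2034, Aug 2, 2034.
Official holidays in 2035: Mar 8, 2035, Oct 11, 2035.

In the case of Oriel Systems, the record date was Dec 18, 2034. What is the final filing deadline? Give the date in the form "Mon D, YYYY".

Jan 2, 2035

Trigger date Dec 18, 2034 + 15 calendar days = Jan 2, 2035.
Jan 2, 2035 is a Tuesday and not a listed holiday, so it stands.
So the filing is due Jan 2, 2035.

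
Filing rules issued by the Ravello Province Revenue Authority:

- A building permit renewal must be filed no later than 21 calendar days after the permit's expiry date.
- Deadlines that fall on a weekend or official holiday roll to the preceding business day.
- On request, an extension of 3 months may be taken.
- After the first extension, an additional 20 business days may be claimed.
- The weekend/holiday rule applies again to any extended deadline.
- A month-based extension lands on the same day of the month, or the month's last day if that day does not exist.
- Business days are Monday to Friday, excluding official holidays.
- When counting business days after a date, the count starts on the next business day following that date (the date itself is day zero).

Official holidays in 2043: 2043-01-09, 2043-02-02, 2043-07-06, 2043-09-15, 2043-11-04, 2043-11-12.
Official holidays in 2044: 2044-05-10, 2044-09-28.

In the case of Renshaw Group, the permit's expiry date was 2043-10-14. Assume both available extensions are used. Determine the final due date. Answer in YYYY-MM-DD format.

Adding 21 calendar days to 2043-10-14 gives 2043-11-04.
Because 2043-11-04 is a listed holiday, the deadline becomes 2043-11-03 (Tuesday).
The 3 months extension carries 2043-11-03 to 2044-02-03.
Since 2044-02-03 is a Wednesday and not a holiday, the date is unchanged.
The 20-business-day extension runs from 2044-02-03 to 2044-03-02.
2044-03-02 (Wednesday) is already a business day.
Deadline: 2044-03-02.

2044-03-02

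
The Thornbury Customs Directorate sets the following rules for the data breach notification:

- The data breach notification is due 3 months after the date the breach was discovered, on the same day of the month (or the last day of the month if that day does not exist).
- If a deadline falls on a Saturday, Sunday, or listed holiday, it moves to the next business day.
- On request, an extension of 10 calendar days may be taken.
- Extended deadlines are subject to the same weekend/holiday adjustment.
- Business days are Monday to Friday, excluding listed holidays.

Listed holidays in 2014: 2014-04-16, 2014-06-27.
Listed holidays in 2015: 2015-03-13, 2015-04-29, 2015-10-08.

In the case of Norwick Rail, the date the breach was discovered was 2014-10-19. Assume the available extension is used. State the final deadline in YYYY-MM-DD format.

3 months from 2014-10-19 is 2015-01-19.
2015-01-19 falls on a Monday, which is a business day, so no adjustment is needed.
The 10-calendar-day extension moves the deadline from 2015-01-19 to 2015-01-29.
2015-01-29 (Thursday) is already a business day.
Deadline: 2015-01-29.

2015-01-29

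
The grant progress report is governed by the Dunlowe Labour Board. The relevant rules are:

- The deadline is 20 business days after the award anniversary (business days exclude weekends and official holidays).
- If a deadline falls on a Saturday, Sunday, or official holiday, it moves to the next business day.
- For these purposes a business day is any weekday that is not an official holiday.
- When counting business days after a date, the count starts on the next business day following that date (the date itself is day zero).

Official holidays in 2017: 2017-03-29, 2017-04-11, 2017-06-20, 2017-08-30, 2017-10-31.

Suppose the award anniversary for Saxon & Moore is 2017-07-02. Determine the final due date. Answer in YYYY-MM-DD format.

2017-07-28

Counting 20 business days after 2017-07-02 (skipping weekends and listed holidays) reaches 2017-07-28.
2017-07-28 falls on a Friday, which is a business day, so no adjustment is needed.
Deadline: 2017-07-28.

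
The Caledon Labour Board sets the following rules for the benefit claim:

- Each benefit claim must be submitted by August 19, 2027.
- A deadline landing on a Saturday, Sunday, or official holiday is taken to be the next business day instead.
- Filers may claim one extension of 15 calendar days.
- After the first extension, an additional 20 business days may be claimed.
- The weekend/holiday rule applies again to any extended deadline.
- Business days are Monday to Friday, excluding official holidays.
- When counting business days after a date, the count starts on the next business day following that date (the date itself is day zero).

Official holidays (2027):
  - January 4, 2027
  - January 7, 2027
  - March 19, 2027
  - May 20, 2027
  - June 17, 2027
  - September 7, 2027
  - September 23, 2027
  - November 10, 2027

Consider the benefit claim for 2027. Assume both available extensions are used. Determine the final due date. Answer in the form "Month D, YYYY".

The statutory due date is August 19, 2027.
Since August 19, 2027 is a Thursday and not a holiday, the date is unchanged.
Add the 15 calendar-day extension to August 19, 2027: September 3, 2027.
September 3, 2027 is a Friday and not a listed holiday, so it stands.
The 20-business-day extension runs from September 3, 2027 to October 5, 2027.
October 5, 2027 falls on a Tuesday, which is a business day, so no adjustment is needed.
Deadline: October 5, 2027.

October 5, 2027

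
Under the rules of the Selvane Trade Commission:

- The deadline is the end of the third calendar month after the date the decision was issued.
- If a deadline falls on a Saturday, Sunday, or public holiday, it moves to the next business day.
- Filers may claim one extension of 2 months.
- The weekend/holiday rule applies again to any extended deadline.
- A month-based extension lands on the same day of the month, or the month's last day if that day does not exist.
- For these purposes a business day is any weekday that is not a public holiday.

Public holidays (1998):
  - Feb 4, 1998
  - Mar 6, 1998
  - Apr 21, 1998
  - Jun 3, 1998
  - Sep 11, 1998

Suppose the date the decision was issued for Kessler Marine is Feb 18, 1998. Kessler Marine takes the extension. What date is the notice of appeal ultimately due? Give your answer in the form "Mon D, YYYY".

Aug 3, 1998

The third month after Feb 18, 1998 is May 1998, whose last day is May 31, 1998.
Because May 31, 1998 is a Sunday, the deadline becomes Jun 1, 1998 (Monday).
Applying the 2 months extension: 2 months after Jun 1, 1998 is Aug 1, 1998.
Because Aug 1, 1998 is a Saturday, the deadline becomes Aug 3, 1998 (Monday).
So the filing is due Aug 3, 1998.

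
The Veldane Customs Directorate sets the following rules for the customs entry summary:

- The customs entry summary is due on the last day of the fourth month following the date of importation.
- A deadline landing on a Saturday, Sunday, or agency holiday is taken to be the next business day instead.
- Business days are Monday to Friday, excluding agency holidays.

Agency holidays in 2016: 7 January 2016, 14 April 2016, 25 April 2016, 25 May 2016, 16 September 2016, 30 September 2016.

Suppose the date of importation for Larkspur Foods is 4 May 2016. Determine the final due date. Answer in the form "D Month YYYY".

3 October 2016

The fourth month after 4 May 2016 is September 2016, whose last day is 30 September 2016.
30 September 2016 is a listed holiday; the next business day is 3 October 2016 (Monday).
So the filing is due 3 October 2016.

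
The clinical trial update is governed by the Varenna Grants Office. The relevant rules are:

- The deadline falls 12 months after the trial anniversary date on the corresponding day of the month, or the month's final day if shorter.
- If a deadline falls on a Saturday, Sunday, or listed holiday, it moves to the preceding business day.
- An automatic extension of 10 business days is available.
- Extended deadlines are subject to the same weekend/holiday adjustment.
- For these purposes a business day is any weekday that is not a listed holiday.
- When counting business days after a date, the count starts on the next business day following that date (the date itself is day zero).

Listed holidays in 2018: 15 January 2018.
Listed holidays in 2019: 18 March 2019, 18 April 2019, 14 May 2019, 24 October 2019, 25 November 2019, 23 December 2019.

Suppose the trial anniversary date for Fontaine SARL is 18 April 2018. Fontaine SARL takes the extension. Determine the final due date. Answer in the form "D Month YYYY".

12 months from 18 April 2018 is 18 April 2019.
18 April 2019 is a listed holiday; the preceding business day is 17 April 2019 (Wednesday).
Applying the 10-business-day extension: 10 business days after 17 April 2019 is 2 May 2019.
2 May 2019 (Thursday) is already a business day.
Deadline: 2 May 2019.

2 May 2019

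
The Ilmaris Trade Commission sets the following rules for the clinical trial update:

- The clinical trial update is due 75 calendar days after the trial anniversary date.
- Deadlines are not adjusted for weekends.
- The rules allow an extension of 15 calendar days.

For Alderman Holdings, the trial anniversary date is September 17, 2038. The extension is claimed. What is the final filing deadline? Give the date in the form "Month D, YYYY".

From September 17, 2038, 75 calendar days later is December 1, 2038.
December 1, 2038 is a Wednesday; no weekend or holiday adjustment applies.
With the 15-day extension, December 1, 2038 becomes December 16, 2038.
No adjustment is made for weekends or holidays, so December 16, 2038 stands.
So the filing is due December 16, 2038.

December 16, 2038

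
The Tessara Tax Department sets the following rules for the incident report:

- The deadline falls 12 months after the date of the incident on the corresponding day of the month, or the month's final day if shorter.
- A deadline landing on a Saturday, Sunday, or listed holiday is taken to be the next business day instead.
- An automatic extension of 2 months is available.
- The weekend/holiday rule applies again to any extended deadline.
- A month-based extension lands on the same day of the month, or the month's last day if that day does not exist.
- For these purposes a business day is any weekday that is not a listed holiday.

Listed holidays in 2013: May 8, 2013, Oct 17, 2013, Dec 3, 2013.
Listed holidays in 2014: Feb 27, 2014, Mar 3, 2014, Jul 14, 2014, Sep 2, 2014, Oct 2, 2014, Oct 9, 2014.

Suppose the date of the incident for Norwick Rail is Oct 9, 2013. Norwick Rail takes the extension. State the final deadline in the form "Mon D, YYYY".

Dec 10, 2014

12 months from Oct 9, 2013 is Oct 9, 2014.
Oct 9, 2014 is a listed holiday; the next business day is Oct 10, 2014 (Friday).
Applying the 2 months extension: 2 months after Oct 10, 2014 is Dec 10, 2014.
Dec 10, 2014 is a Wednesday and not a listed holiday, so it stands.
Final deadline: Dec 10, 2014.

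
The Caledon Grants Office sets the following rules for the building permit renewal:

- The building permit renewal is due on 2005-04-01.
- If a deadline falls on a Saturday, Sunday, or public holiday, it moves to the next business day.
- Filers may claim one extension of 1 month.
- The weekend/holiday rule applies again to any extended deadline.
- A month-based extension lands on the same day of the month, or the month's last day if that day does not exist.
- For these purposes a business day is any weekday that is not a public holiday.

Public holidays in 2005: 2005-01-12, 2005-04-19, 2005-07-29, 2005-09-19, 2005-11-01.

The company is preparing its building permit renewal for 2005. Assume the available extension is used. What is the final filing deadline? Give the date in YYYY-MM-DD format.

The statutory due date is 2005-04-01.
2005-04-01 (Friday) is already a business day.
The 1 month extension carries 2005-04-01 to 2005-05-01.
2005-05-01 is a Sunday; the next business day is 2005-05-02 (Monday).
So the filing is due 2005-05-02.

2005-05-02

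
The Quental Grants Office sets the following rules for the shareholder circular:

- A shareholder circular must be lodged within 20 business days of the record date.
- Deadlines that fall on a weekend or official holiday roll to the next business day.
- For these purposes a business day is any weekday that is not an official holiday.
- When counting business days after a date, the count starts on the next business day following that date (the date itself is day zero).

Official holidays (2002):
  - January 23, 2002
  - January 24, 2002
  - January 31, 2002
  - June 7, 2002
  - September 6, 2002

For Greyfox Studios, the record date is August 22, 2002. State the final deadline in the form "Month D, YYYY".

September 20, 2002

20 business days after August 22, 2002, excluding weekends and holidays, is September 20, 2002.
September 20, 2002 is a Friday and not a listed holiday, so it stands.
So the filing is due September 20, 2002.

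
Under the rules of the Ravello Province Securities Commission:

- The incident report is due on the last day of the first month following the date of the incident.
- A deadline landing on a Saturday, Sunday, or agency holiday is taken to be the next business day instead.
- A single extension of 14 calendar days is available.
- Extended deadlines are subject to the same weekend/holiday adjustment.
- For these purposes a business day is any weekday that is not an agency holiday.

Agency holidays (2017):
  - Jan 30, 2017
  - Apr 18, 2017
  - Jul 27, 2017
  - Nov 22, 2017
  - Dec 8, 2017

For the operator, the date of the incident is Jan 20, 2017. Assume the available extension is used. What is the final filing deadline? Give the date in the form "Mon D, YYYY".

1 month after Jan 20, 2017 is February 2017; that month ends on Feb 28, 2017.
Since Feb 28, 2017 is a Tuesday and not a holiday, the date is unchanged.
The 14-calendar-day extension moves the deadline from Feb 28, 2017 to Mar 14, 2017.
Mar 14, 2017 (Tuesday) is already a business day.
The final due date is Mar 14, 2017.

Mar 14, 2017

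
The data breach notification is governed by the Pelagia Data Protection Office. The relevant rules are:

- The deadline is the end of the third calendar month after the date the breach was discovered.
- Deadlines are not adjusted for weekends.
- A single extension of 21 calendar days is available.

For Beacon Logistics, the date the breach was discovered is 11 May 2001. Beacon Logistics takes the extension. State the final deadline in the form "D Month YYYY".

21 September 2001

The third month after 11 May 2001 is August 2001, whose last day is 31 August 2001.
No adjustment is made for weekends or holidays, so 31 August 2001 stands.
Applying the 21-calendar-day extension: 31 August 2001 + 21 days = 21 September 2001.
21 September 2001 is a Friday; no weekend or holiday adjustment applies.
Deadline: 21 September 2001.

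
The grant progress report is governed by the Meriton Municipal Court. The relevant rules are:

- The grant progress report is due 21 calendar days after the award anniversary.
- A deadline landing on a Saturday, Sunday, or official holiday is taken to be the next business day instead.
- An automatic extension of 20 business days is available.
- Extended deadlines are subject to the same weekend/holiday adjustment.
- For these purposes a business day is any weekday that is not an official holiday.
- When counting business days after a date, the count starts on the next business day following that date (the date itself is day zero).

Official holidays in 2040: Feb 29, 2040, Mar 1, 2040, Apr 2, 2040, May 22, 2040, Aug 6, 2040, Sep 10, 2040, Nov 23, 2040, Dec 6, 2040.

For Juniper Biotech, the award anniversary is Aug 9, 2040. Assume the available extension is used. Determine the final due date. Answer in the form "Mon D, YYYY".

Adding 21 calendar days to Aug 9, 2040 gives Aug 30, 2040.
Aug 30, 2040 falls on a Thursday, which is a business day, so no adjustment is needed.
Counting 20 further business days from Aug 30, 2040 reaches Sep 28, 2040.
Sep 28, 2040 falls on a Friday, which is a business day, so no adjustment is needed.
Final deadline: Sep 28, 2040.

Sep 28, 2040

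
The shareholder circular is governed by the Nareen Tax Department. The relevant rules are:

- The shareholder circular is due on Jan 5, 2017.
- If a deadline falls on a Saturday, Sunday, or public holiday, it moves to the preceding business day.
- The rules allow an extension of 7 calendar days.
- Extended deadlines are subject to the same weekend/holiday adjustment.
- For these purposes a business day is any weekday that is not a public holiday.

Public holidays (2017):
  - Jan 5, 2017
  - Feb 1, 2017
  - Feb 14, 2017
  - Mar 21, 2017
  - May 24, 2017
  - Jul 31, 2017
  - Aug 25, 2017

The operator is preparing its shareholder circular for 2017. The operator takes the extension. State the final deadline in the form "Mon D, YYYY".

Jan 11, 2017

Start from the fixed due date, Jan 5, 2017.
Because Jan 5, 2017 is a listed holiday, the deadline becomes Jan 4, 2017 (Wednesday).
The 7-calendar-day extension moves the deadline from Jan 4, 2017 to Jan 11, 2017.
Jan 11, 2017 is a Wednesday and not a listed holiday, so it stands.
Deadline: Jan 11, 2017.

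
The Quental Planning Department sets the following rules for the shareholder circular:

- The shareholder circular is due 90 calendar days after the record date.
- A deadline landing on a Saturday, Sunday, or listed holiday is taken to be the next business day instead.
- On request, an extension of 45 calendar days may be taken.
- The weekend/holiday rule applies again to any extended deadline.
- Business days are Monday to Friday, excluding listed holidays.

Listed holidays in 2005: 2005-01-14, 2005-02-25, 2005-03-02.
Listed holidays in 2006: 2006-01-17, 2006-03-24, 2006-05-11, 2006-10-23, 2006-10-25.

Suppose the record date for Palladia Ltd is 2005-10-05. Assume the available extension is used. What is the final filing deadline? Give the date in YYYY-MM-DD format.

2006-02-17

90 calendar days after 2005-10-05 is 2006-01-03.
2006-01-03 falls on a Tuesday, which is a business day, so no adjustment is needed.
Add the 45 calendar-day extension to 2006-01-03: 2006-02-17.
2006-02-17 is a Friday and not a listed holiday, so it stands.
So the filing is due 2006-02-17.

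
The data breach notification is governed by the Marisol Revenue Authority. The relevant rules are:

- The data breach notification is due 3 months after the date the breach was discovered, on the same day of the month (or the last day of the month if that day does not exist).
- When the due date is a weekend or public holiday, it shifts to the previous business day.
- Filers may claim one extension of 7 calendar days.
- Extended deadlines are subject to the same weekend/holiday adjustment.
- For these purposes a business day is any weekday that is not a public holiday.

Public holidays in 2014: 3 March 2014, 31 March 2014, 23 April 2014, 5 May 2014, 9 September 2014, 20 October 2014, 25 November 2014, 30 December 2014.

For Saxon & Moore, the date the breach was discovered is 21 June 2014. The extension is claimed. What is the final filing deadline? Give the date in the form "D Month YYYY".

26 September 2014

3 months after 21 June 2014, on the same day of the month, is 21 September 2014.
21 September 2014 falls on a Sunday. Rolling to the preceding business day gives 19 September 2014, a Friday.
Applying the 7-calendar-day extension: 19 September 2014 + 7 days = 26 September 2014.
26 September 2014 (Friday) is already a business day.
The final due date is 26 September 2014.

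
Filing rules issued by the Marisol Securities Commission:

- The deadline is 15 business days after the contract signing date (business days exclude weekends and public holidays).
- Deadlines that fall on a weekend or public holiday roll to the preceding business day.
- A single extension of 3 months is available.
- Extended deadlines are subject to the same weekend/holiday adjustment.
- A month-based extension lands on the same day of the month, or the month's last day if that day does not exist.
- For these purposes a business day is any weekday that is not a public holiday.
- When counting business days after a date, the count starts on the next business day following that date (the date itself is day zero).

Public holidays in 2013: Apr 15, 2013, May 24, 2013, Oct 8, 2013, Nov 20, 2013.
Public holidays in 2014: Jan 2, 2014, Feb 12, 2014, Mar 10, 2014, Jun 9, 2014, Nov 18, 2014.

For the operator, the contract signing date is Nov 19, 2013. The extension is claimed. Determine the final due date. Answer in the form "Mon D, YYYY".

15 business days after Nov 19, 2013, excluding weekends and holidays, is Dec 11, 2013.
Dec 11, 2013 falls on a Wednesday, which is a business day, so no adjustment is needed.
Add 3 months to Dec 11, 2013: Mar 11, 2014.
Mar 11, 2014 falls on a Tuesday, which is a business day, so no adjustment is needed.
Final deadline: Mar 11, 2014.

Mar 11, 2014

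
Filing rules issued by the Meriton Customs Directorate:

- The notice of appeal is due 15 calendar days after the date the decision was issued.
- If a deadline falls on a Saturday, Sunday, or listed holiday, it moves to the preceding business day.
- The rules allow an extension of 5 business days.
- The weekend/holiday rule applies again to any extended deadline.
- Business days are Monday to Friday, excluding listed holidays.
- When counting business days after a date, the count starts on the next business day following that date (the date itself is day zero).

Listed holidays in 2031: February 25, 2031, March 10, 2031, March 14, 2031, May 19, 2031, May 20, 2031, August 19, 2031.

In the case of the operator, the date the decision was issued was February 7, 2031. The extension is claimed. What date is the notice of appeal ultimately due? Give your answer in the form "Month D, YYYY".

Trigger date February 7, 2031 + 15 calendar days = February 22, 2031.
Because February 22, 2031 is a Saturday, the deadline becomes February 21, 2031 (Friday).
The 5-business-day extension runs from February 21, 2031 to March 3, 2031.
Since March 3, 2031 is a Monday and not a holiday, the date is unchanged.
Final deadline: March 3, 2031.

March 3, 2031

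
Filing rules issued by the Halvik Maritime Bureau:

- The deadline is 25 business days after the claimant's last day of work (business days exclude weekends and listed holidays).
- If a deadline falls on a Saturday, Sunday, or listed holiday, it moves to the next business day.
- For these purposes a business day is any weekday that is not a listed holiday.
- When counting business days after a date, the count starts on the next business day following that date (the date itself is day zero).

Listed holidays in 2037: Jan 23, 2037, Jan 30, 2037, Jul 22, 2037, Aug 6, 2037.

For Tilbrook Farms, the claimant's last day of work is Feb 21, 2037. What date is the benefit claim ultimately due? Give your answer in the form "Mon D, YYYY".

25 business days after Feb 21, 2037, excluding weekends and holidays, is Mar 27, 2037.
Mar 27, 2037 falls on a Friday, which is a business day, so no adjustment is needed.
Final deadline: Mar 27, 2037.

Mar 27, 2037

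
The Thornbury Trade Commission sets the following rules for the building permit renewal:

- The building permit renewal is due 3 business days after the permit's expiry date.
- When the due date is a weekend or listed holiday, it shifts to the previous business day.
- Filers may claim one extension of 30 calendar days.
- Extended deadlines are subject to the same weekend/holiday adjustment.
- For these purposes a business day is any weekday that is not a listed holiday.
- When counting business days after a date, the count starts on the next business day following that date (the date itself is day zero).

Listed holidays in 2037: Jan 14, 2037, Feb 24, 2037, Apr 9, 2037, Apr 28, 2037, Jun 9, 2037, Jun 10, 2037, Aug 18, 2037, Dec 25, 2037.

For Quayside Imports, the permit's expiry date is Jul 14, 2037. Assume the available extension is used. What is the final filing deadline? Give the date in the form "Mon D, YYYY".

Aug 14, 2037

3 business days after Jul 14, 2037, excluding weekends and holidays, is Jul 17, 2037.
Jul 17, 2037 falls on a Friday, which is a business day, so no adjustment is needed.
With the 30-day extension, Jul 17, 2037 becomes Aug 16, 2037.
Aug 16, 2037 falls on a Sunday. Rolling to the preceding business day gives Aug 14, 2037, a Friday.
Final deadline: Aug 14, 2037.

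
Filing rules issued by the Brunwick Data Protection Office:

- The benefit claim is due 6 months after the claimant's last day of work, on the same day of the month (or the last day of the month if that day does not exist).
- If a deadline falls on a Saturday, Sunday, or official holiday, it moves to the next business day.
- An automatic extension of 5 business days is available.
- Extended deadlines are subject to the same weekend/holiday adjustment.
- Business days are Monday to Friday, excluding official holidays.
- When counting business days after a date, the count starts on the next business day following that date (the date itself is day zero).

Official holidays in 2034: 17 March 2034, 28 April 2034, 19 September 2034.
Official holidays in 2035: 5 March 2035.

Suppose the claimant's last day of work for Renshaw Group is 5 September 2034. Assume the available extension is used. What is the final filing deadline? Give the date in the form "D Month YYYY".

6 months after 5 September 2034, on the same day of the month, is 5 March 2035.
5 March 2035 is a listed holiday, so it moves to the next business day, 6 March 2035 (Tuesday).
Applying the 5-business-day extension: 5 business days after 6 March 2035 is 13 March 2035.
13 March 2035 (Tuesday) is already a business day.
So the filing is due 13 March 2035.

13 March 2035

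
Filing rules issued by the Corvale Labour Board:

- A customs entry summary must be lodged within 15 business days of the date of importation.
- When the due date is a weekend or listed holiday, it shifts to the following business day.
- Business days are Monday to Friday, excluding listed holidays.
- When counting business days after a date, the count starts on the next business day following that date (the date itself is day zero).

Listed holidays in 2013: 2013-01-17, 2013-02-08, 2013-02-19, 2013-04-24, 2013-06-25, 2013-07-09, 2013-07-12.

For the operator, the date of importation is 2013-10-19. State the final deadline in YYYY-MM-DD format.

2013-11-08

Counting 15 business days after 2013-10-19 (skipping weekends and listed holidays) reaches 2013-11-08.
2013-11-08 falls on a Friday, which is a business day, so no adjustment is needed.
Deadline: 2013-11-08.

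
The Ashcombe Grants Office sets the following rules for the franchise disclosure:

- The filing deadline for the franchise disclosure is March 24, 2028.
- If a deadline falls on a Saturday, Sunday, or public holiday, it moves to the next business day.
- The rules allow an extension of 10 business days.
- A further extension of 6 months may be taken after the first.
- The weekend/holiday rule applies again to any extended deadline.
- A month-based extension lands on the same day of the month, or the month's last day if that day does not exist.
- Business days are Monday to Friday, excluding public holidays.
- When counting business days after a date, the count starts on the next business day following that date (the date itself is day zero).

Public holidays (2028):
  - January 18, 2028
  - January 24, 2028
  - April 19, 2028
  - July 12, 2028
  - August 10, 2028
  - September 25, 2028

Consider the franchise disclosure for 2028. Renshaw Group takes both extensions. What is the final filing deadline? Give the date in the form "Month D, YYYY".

October 9, 2028

The stated deadline is March 24, 2028.
March 24, 2028 (Friday) is already a business day.
The 10-business-day extension runs from March 24, 2028 to April 7, 2028.
April 7, 2028 falls on a Friday, which is a business day, so no adjustment is needed.
Applying the 6 months extension: 6 months after April 7, 2028 is October 7, 2028.
October 7, 2028 falls on a Saturday. Rolling to the next business day gives October 9, 2028, a Monday.
The final due date is October 9, 2028.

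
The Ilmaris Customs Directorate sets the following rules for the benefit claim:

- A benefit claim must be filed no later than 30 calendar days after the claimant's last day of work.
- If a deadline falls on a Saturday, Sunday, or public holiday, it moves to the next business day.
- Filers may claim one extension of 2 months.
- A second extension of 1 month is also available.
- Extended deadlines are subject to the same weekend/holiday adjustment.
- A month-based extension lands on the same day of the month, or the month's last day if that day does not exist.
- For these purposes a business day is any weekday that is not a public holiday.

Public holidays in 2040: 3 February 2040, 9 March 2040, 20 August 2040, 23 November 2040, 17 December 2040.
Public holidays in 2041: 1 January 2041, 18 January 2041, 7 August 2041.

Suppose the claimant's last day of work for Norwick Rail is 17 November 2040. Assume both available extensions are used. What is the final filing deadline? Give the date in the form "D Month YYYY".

From 17 November 2040, 30 calendar days later is 17 December 2040.
17 December 2040 falls on a listed holiday. Rolling to the next business day gives 18 December 2040, a Tuesday.
The 2 months extension carries 18 December 2040 to 18 February 2041.
18 February 2041 (Monday) is already a business day.
Add 1 month to 18 February 2041: 18 March 2041.
18 March 2041 (Monday) is already a business day.
Final deadline: 18 March 2041.

18 March 2041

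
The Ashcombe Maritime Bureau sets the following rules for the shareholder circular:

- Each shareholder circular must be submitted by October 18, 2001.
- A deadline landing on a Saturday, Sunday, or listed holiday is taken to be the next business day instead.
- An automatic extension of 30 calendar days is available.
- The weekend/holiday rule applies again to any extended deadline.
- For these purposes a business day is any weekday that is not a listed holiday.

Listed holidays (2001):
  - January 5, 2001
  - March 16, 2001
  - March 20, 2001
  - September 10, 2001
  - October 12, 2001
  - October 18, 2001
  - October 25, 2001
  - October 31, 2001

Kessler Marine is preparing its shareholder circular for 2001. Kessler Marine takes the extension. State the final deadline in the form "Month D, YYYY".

November 19, 2001

Start from the fixed due date, October 18, 2001.
October 18, 2001 falls on a listed holiday. Rolling to the next business day gives October 19, 2001, a Friday.
Applying the 30-calendar-day extension: October 19, 2001 + 30 days = November 18, 2001.
Because November 18, 2001 is a Sunday, the deadline becomes November 19, 2001 (Monday).
So the filing is due November 19, 2001.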